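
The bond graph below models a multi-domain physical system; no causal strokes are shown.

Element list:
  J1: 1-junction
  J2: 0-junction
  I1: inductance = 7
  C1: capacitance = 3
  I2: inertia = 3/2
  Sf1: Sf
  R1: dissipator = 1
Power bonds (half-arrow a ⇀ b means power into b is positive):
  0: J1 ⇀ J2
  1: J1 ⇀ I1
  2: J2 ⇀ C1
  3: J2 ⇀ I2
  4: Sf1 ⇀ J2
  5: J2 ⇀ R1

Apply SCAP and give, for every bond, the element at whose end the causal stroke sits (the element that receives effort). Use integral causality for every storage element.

bond 0 →J1
bond 1 →I1
bond 2 →J2
bond 3 →I2
bond 4 →Sf1
bond 5 →R1

#4 stroke→Sf1  (source Sf1 imposes f)
#1 stroke→I1  (I1: I, integral causality)
#0 stroke→J1  (J1: bond 1 brought flow, rest push out)
#2 stroke→J2  (C1 outputs effort q/C1)
#3 stroke→I2  (common-e at J2 fixed by 2)
#5 stroke→R1  (J2: bond 2 brought effort, rest push out)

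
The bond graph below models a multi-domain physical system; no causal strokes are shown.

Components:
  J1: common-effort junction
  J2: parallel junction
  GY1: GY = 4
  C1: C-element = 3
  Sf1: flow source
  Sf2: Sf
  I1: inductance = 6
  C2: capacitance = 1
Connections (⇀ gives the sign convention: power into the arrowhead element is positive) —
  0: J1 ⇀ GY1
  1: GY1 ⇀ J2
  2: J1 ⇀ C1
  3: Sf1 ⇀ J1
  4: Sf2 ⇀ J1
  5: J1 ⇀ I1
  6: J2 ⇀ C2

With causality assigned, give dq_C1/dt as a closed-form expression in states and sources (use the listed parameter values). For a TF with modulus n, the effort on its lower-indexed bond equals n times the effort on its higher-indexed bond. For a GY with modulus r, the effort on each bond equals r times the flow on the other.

b3 stroke→Sf1  (Sf1 (Sf) sets flow on bond)
b4 stroke→Sf2  (Sf2 fixes flow; stroke at Sf2)
b2 stroke→J1  (C1: C, integral causality)
b0 stroke→GY1  (J1: bond 2 brought effort, rest push out)
b5 stroke→I1  (J1 effort already set via bond 2)
b1 stroke→GY1  (GY1: gyrator matches bond 0)
b6 stroke→J2  (J2 needs exactly one e-in)

dq_C1/dt = F_Sf1 + F_Sf2 - p_I1/6 - q_C2/4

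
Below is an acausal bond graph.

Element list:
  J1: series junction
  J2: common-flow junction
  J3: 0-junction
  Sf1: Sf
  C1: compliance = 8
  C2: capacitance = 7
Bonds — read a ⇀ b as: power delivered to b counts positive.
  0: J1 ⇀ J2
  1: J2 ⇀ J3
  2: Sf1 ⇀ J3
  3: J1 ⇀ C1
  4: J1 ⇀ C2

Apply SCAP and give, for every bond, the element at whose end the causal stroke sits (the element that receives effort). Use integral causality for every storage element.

#2 |Sf1  (Sf1 (Sf) sets flow on bond)
#1 |J3  (J3 needs exactly one e-in)
#0 |J2  (J2 flow already set via bond 1)
#3 |J1  (J1 flow already set via bond 0)
#4 |J1  (J1 flow already set via bond 0)

β0 →J2
β1 →J3
β2 →Sf1
β3 →J1
β4 →J1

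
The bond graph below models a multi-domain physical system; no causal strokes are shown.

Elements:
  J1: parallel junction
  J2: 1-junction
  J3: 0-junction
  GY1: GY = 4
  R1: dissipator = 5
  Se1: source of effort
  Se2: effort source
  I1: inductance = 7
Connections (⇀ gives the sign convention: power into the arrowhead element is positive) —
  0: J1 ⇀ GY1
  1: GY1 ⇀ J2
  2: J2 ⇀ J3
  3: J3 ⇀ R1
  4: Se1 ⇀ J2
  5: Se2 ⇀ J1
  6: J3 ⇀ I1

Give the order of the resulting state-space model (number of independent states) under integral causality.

β4 →J2  (Se1 fixes effort; stroke away)
β5 →J1  (Se2 (Se) sets effort on bond)
β0 →GY1  (J1: bond 5 brought effort, rest push out)
β1 →GY1  (GY GY1: same side as bond 0)
β2 →J2  (J2 flow already set via bond 1)
β6 →I1  (I1 outputs flow p/I1)
β3 →J3  (only one effort-in slot at J3)

1  (I1 all integral)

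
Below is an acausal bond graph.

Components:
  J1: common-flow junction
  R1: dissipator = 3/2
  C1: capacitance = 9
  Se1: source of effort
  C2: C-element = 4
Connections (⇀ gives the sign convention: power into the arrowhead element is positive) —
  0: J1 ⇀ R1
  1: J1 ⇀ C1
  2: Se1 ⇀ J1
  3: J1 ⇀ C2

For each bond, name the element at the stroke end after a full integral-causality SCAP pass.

bond 2 stroke→J1  (Se1 fixes effort; stroke away)
bond 1 stroke→J1  (C1 outputs effort q/C1)
bond 3 stroke→J1  (C2 integral (e out))
bond 0 stroke→R1  (closing 1-jn rule on J1)

bond 0 |R1
bond 1 |J1
bond 2 |J1
bond 3 |J1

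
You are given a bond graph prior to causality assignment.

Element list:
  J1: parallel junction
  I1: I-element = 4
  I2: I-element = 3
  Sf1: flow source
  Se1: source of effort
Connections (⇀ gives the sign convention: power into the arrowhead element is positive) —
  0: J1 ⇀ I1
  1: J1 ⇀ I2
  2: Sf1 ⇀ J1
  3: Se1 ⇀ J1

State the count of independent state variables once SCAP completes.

β2 stroke→Sf1  (source Sf1 imposes f)
β3 stroke→J1  (Se1 (Se) sets effort on bond)
β0 stroke→I1  (common-e at J1 fixed by 3)
β1 stroke→I2  (common-e at J1 fixed by 3)

2  (I1, I2 all integral)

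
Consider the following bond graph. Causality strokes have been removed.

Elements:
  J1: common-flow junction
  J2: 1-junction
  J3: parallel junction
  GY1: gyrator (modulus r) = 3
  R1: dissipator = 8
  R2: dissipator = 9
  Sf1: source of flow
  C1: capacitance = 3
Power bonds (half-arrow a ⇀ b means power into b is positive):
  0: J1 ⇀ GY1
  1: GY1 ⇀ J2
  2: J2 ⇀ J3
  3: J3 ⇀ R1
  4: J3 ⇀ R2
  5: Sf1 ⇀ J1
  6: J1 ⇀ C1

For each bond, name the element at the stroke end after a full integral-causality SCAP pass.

bond 0 |J1
bond 1 |J2
bond 2 |J3
bond 3 |R1
bond 4 |R2
bond 5 |Sf1
bond 6 |J1

β5 |Sf1  (Sf1: flow source, stroke at near end)
β0 |J1  (J1: bond 5 brought flow, rest push out)
β6 |J1  (J1 flow already set via bond 5)
β1 |J2  (GY1: gyrator matches bond 0)
β2 |J3  (only one flow-in slot at J2)
β3 |R1  (common-e at J3 fixed by 2)
β4 |R2  (J3: bond 2 brought effort, rest push out)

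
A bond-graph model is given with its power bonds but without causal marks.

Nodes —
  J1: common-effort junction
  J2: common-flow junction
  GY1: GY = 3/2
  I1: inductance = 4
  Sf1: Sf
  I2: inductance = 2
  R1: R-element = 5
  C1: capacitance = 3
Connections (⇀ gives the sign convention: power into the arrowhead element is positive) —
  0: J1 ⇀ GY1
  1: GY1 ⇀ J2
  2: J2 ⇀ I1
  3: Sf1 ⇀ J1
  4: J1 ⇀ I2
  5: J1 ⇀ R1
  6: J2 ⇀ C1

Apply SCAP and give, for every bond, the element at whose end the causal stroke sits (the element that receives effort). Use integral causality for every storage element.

bond 3 |Sf1  (Sf1 (Sf) sets flow on bond)
bond 2 |I1  (I1 integral (f out))
bond 1 |J2  (common-f at J2 fixed by 2)
bond 6 |J2  (J2 flow already set via bond 2)
bond 0 |J1  (GY1: gyrator matches bond 1)
bond 4 |I2  (J1 effort already set via bond 0)
bond 5 |R1  (common-e at J1 fixed by 0)

β0 stroke at J1
β1 stroke at J2
β2 stroke at I1
β3 stroke at Sf1
β4 stroke at I2
β5 stroke at R1
β6 stroke at J2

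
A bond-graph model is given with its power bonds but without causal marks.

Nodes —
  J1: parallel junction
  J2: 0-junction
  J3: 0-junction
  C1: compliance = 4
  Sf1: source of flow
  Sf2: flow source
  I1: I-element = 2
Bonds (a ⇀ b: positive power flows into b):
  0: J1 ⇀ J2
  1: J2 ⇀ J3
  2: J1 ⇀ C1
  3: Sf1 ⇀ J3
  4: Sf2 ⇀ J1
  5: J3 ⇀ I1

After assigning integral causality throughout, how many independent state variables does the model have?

2  (C1, I1 all integral)

β3 stroke→Sf1  (source Sf1 imposes f)
β4 stroke→Sf2  (Sf2 (Sf) sets flow on bond)
β2 stroke→J1  (C1 outputs effort q/C1)
β0 stroke→J2  (J1 effort already set via bond 2)
β1 stroke→J3  (J2: bond 0 brought effort, rest push out)
β5 stroke→I1  (J3: bond 1 brought effort, rest push out)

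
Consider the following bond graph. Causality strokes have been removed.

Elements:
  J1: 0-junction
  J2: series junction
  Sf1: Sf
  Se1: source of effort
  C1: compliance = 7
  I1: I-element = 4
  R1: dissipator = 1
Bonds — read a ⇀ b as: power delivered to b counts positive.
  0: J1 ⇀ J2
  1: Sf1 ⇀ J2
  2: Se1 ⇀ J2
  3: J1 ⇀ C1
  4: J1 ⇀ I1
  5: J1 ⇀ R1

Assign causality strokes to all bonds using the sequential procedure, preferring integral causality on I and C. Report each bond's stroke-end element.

bond 1 stroke→Sf1  (source Sf1 imposes f)
bond 2 stroke→J2  (Se1 (Se) sets effort on bond)
bond 0 stroke→J2  (J2: bond 1 brought flow, rest push out)
bond 3 stroke→J1  (C1: C, integral causality)
bond 4 stroke→I1  (J1 effort already set via bond 3)
bond 5 stroke→R1  (J1 effort already set via bond 3)

b0 →J2
b1 →Sf1
b2 →J2
b3 →J1
b4 →I1
b5 →R1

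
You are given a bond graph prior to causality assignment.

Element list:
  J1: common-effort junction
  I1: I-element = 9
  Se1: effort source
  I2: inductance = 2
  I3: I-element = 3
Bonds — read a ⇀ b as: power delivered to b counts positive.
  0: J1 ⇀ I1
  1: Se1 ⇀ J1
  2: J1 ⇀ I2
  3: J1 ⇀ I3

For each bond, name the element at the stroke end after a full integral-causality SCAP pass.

#0 |I1
#1 |J1
#2 |I2
#3 |I3

β1 →J1  (Se1 fixes effort; stroke away)
β0 →I1  (0-jn J1 has e-setter on 1)
β2 →I2  (common-e at J1 fixed by 1)
β3 →I3  (0-jn J1 has e-setter on 1)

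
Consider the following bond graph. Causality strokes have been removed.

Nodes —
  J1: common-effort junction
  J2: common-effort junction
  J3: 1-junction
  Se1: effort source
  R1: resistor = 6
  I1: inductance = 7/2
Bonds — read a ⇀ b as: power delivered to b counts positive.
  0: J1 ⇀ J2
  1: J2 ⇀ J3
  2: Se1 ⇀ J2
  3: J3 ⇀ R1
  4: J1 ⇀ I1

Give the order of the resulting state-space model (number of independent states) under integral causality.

b2 |J2  (source Se1 imposes e)
b0 |J1  (J2: bond 2 brought effort, rest push out)
b1 |J3  (common-e at J2 fixed by 2)
b3 |R1  (closing 1-jn rule on J3)
b4 |I1  (J1 effort already set via bond 0)

1  (I1 all integral)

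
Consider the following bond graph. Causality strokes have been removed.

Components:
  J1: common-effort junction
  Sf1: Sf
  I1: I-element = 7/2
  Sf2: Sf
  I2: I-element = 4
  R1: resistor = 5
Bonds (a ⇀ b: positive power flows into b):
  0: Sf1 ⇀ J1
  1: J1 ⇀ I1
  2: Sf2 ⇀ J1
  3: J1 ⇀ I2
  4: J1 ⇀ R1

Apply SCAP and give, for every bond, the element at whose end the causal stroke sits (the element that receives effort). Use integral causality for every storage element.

#0 stroke at Sf1
#1 stroke at I1
#2 stroke at Sf2
#3 stroke at I2
#4 stroke at J1

b0 |Sf1  (source Sf1 imposes f)
b2 |Sf2  (Sf2 (Sf) sets flow on bond)
b1 |I1  (I1: I, integral causality)
b3 |I2  (I2: I, integral causality)
b4 |J1  (closing 0-jn rule on J1)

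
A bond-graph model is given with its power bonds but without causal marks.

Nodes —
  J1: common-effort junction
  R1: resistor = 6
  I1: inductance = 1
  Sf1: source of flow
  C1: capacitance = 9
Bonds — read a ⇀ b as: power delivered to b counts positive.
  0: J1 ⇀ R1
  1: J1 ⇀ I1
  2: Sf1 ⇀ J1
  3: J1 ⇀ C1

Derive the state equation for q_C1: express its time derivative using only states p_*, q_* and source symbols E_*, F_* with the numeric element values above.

bond 2 →Sf1  (source Sf1 imposes f)
bond 1 →I1  (I1 outputs flow p/I1)
bond 3 →J1  (C1: C, integral causality)
bond 0 →R1  (common-e at J1 fixed by 3)

dq_C1/dt = F_Sf1 - p_I1 - q_C1/54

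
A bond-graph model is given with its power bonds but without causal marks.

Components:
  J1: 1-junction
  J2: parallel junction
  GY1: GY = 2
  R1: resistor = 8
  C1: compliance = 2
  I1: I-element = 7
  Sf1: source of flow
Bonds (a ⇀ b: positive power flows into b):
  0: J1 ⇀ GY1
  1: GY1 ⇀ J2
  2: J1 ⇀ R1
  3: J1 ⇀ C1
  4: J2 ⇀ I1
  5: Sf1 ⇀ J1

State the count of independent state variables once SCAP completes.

2  (C1, I1 all integral)

bond 5 →Sf1  (Sf1 (Sf) sets flow on bond)
bond 0 →J1  (common-f at J1 fixed by 5)
bond 2 →J1  (common-f at J1 fixed by 5)
bond 3 →J1  (J1: bond 5 brought flow, rest push out)
bond 1 →J2  (through GY1, causality inverts; strokes same side of GY1)
bond 4 →I1  (J2 effort already set via bond 1)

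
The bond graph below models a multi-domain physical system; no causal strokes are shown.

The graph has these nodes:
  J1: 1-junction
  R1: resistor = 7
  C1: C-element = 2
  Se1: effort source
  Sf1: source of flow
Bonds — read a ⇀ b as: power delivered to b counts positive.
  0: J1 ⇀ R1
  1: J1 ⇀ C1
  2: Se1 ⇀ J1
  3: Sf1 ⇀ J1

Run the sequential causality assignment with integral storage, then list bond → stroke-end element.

bond 0 |J1
bond 1 |J1
bond 2 |J1
bond 3 |Sf1

β2 →J1  (Se1 (Se) sets effort on bond)
β3 →Sf1  (Sf1: flow source, stroke at near end)
β0 →J1  (1-jn J1 has f-setter on 3)
β1 →J1  (1-jn J1 has f-setter on 3)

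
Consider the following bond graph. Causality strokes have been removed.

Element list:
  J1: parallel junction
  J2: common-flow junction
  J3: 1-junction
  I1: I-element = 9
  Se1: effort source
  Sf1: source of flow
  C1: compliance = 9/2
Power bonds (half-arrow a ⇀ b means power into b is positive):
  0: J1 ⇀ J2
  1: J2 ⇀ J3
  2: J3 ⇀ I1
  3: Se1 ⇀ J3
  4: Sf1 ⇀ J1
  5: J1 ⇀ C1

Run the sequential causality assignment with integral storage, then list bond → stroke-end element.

β0 stroke at J2
β1 stroke at J3
β2 stroke at I1
β3 stroke at J3
β4 stroke at Sf1
β5 stroke at J1

b3 stroke at J3  (Se1: effort source, stroke at far end)
b4 stroke at Sf1  (Sf1 (Sf) sets flow on bond)
b2 stroke at I1  (I1: I, integral causality)
b1 stroke at J3  (common-f at J3 fixed by 2)
b0 stroke at J2  (J2 flow already set via bond 1)
b5 stroke at J1  (J1: last free bond brings effort in)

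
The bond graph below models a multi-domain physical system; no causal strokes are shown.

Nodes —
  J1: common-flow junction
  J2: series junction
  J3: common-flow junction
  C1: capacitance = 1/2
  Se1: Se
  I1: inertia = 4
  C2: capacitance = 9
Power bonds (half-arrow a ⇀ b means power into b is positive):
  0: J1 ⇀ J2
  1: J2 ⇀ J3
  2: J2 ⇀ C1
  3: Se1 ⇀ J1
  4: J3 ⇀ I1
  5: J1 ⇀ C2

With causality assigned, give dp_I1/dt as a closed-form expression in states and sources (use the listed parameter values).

dp_I1/dt = E_Se1 - 2*q_C1 - q_C2/9

b3 stroke at J1  (source Se1 imposes e)
b2 stroke at J2  (C1: C, integral causality)
b4 stroke at I1  (I1: I, integral causality)
b1 stroke at J3  (J3 flow already set via bond 4)
b0 stroke at J2  (common-f at J2 fixed by 1)
b5 stroke at J1  (common-f at J1 fixed by 0)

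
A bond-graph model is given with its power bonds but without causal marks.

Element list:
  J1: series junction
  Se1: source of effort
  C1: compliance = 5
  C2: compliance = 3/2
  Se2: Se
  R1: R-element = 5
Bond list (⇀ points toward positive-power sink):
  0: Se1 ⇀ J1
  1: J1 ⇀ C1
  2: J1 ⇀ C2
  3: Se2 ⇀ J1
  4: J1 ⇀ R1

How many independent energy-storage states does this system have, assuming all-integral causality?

2  (C1, C2 all integral)

#0 stroke at J1  (Se1 (Se) sets effort on bond)
#3 stroke at J1  (Se2 fixes effort; stroke away)
#1 stroke at J1  (C1 outputs effort q/C1)
#2 stroke at J1  (C2: C, integral causality)
#4 stroke at R1  (only one flow-in slot at J1)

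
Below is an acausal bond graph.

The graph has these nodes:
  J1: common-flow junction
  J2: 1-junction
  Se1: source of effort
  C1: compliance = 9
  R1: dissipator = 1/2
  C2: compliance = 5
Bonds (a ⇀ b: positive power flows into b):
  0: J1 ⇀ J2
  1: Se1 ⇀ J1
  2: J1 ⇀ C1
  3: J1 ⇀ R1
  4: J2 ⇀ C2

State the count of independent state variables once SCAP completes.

2  (C1, C2 all integral)

#1 stroke→J1  (Se1 (Se) sets effort on bond)
#2 stroke→J1  (C1 integral (e out))
#4 stroke→J2  (C2 integral (e out))
#0 stroke→J1  (J2 needs exactly one f-in)
#3 stroke→R1  (closing 1-jn rule on J1)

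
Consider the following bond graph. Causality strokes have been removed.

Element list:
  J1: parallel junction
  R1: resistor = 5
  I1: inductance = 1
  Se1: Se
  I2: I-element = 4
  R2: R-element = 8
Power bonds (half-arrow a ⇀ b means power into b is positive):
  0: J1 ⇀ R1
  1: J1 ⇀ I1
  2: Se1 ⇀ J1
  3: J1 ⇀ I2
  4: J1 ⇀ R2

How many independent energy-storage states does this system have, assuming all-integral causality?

b2 →J1  (Se1 fixes effort; stroke away)
b0 →R1  (0-jn J1 has e-setter on 2)
b1 →I1  (J1 effort already set via bond 2)
b3 →I2  (0-jn J1 has e-setter on 2)
b4 →R2  (J1 effort already set via bond 2)

2  (I1, I2 all integral)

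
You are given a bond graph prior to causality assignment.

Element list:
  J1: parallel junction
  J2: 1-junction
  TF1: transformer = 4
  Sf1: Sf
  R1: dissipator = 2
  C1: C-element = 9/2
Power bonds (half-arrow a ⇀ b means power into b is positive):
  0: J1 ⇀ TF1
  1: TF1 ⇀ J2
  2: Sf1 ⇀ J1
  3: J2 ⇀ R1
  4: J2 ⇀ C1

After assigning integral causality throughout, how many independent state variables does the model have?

bond 2 stroke at Sf1  (Sf1: flow source, stroke at near end)
bond 0 stroke at J1  (only one effort-in slot at J1)
bond 1 stroke at TF1  (TF1 one-in-one-out from 0)
bond 3 stroke at J2  (J2 flow already set via bond 1)
bond 4 stroke at J2  (J2 flow already set via bond 1)

1  (C1 all integral)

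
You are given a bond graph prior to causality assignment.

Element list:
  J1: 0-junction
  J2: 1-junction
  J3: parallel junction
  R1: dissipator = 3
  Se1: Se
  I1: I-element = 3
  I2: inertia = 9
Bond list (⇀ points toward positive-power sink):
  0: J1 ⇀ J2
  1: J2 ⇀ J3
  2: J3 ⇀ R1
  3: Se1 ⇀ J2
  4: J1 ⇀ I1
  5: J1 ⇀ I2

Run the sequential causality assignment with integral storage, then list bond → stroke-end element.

#3 →J2  (Se1: effort source, stroke at far end)
#4 →I1  (I1 outputs flow p/I1)
#5 →I2  (I2: I, integral causality)
#0 →J1  (J1 needs exactly one e-in)
#1 →J2  (J2: bond 0 brought flow, rest push out)
#2 →J3  (only one effort-in slot at J3)

bond 0 |J1
bond 1 |J2
bond 2 |J3
bond 3 |J2
bond 4 |I1
bond 5 |I2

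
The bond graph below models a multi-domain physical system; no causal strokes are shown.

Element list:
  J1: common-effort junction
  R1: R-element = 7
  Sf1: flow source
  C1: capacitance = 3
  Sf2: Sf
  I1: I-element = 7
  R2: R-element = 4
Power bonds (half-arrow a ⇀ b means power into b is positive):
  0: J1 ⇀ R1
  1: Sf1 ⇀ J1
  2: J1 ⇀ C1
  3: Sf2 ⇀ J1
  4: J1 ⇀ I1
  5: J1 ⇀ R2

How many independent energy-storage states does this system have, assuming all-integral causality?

#1 |Sf1  (source Sf1 imposes f)
#3 |Sf2  (Sf2 fixes flow; stroke at Sf2)
#2 |J1  (C1 integral (e out))
#0 |R1  (0-jn J1 has e-setter on 2)
#4 |I1  (J1 effort already set via bond 2)
#5 |R2  (0-jn J1 has e-setter on 2)

2  (C1, I1 all integral)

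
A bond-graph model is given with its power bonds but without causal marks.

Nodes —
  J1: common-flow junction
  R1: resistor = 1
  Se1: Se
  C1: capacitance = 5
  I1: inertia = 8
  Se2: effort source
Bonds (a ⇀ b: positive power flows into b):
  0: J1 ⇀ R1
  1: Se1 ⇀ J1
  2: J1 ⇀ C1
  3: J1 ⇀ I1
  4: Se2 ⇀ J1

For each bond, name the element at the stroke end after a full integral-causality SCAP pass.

#1 stroke at J1  (source Se1 imposes e)
#4 stroke at J1  (Se2 fixes effort; stroke away)
#2 stroke at J1  (C1: C, integral causality)
#3 stroke at I1  (I1 outputs flow p/I1)
#0 stroke at J1  (J1 flow already set via bond 3)

bond 0 |J1
bond 1 |J1
bond 2 |J1
bond 3 |I1
bond 4 |J1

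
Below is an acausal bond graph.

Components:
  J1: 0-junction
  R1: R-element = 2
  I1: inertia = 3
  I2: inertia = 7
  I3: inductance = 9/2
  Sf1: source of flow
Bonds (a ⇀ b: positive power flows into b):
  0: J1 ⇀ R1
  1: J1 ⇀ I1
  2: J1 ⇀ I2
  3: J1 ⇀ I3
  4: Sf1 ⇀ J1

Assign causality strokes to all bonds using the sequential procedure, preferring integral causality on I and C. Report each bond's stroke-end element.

#0 stroke at J1
#1 stroke at I1
#2 stroke at I2
#3 stroke at I3
#4 stroke at Sf1

b4 stroke→Sf1  (Sf1: flow source, stroke at near end)
b1 stroke→I1  (I1 outputs flow p/I1)
b2 stroke→I2  (I2: I, integral causality)
b3 stroke→I3  (I3 outputs flow p/I3)
b0 stroke→J1  (only one effort-in slot at J1)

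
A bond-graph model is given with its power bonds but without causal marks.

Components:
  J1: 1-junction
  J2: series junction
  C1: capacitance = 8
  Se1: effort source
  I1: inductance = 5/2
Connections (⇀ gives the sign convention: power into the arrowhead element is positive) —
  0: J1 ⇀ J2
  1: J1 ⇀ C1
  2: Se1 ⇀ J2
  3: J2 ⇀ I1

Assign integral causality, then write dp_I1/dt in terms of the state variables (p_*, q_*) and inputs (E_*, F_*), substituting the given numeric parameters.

bond 2 →J2  (source Se1 imposes e)
bond 1 →J1  (C1 outputs effort q/C1)
bond 0 →J2  (J1 needs exactly one f-in)
bond 3 →I1  (closing 1-jn rule on J2)

dp_I1/dt = E_Se1 - q_C1/8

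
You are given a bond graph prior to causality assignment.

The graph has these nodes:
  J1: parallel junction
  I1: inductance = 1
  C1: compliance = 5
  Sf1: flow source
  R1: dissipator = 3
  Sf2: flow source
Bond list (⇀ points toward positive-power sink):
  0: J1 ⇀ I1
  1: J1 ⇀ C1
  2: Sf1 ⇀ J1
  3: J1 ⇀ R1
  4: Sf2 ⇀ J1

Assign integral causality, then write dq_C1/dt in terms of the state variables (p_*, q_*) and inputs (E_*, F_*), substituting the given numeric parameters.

b2 stroke at Sf1  (Sf1 fixes flow; stroke at Sf1)
b4 stroke at Sf2  (Sf2: flow source, stroke at near end)
b0 stroke at I1  (I1: I, integral causality)
b1 stroke at J1  (prefer integral on C1)
b3 stroke at R1  (J1 effort already set via bond 1)

dq_C1/dt = F_Sf1 + F_Sf2 - p_I1 - q_C1/15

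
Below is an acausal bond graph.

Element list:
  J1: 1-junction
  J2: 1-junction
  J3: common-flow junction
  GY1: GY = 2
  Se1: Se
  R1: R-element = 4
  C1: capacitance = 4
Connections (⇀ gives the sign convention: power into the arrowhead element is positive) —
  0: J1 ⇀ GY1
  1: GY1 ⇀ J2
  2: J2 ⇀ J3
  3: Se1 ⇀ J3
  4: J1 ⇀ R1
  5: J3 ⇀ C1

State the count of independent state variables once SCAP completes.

β3 stroke at J3  (Se1 fixes effort; stroke away)
β5 stroke at J3  (C1 outputs effort q/C1)
β2 stroke at J2  (J3 needs exactly one f-in)
β1 stroke at GY1  (closing 1-jn rule on J2)
β0 stroke at GY1  (GY1: gyrator matches bond 1)
β4 stroke at J1  (J1: bond 0 brought flow, rest push out)

1  (C1 all integral)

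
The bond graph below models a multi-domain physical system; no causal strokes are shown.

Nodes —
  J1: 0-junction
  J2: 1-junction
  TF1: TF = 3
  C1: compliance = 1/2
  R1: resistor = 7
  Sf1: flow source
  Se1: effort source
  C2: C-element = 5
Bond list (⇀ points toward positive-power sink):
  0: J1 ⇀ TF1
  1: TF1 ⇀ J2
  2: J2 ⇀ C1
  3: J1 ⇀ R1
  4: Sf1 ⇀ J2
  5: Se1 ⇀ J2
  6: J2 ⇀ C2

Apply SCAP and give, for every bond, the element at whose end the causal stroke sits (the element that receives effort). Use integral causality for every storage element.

β0 stroke at TF1
β1 stroke at J2
β2 stroke at J2
β3 stroke at J1
β4 stroke at Sf1
β5 stroke at J2
β6 stroke at J2

β4 stroke→Sf1  (source Sf1 imposes f)
β5 stroke→J2  (source Se1 imposes e)
β1 stroke→J2  (J2 flow already set via bond 4)
β2 stroke→J2  (J2: bond 4 brought flow, rest push out)
β6 stroke→J2  (J2 flow already set via bond 4)
β0 stroke→TF1  (TF1 one-in-one-out from 1)
β3 stroke→J1  (J1 needs exactly one e-in)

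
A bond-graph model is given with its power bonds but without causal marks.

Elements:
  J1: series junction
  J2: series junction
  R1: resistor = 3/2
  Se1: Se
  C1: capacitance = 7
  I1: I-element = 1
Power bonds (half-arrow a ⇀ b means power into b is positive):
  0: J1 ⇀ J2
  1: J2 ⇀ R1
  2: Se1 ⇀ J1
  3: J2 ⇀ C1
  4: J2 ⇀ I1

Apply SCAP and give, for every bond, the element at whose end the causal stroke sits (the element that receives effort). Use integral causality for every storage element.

bond 0 |J2
bond 1 |J2
bond 2 |J1
bond 3 |J2
bond 4 |I1

β2 |J1  (Se1 (Se) sets effort on bond)
β0 |J2  (J1 needs exactly one f-in)
β3 |J2  (C1 outputs effort q/C1)
β4 |I1  (prefer integral on I1)
β1 |J2  (common-f at J2 fixed by 4)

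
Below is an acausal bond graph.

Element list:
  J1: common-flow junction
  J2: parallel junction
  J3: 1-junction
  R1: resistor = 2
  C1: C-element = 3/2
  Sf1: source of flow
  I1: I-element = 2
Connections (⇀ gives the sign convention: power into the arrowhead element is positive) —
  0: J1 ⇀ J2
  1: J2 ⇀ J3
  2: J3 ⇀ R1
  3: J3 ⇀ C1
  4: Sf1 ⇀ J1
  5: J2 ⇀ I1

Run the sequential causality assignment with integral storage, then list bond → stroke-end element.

#0 |J1
#1 |J2
#2 |J3
#3 |J3
#4 |Sf1
#5 |I1

b4 stroke at Sf1  (Sf1: flow source, stroke at near end)
b0 stroke at J1  (J1 flow already set via bond 4)
b3 stroke at J3  (C1 outputs effort q/C1)
b5 stroke at I1  (I1: I, integral causality)
b1 stroke at J2  (J2: last free bond brings effort in)
b2 stroke at J3  (common-f at J3 fixed by 1)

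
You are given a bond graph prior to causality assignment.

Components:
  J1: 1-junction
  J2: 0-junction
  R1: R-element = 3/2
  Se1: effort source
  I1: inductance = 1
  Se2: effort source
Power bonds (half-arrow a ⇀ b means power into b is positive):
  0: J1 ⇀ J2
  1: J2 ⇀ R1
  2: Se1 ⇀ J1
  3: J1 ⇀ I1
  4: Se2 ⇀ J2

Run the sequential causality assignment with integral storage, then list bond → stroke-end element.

b0 |J1
b1 |R1
b2 |J1
b3 |I1
b4 |J2

bond 2 →J1  (Se1 (Se) sets effort on bond)
bond 4 →J2  (Se2: effort source, stroke at far end)
bond 0 →J1  (J2 effort already set via bond 4)
bond 1 →R1  (0-jn J2 has e-setter on 4)
bond 3 →I1  (closing 1-jn rule on J1)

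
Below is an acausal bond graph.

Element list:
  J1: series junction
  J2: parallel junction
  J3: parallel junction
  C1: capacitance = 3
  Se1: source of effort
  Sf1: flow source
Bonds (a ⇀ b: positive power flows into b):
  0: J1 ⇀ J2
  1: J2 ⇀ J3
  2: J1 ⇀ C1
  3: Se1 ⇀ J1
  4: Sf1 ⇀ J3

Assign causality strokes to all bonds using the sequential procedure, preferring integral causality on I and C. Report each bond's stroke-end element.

bond 0 stroke→J2
bond 1 stroke→J3
bond 2 stroke→J1
bond 3 stroke→J1
bond 4 stroke→Sf1

#3 |J1  (Se1 fixes effort; stroke away)
#4 |Sf1  (Sf1 fixes flow; stroke at Sf1)
#1 |J3  (only one effort-in slot at J3)
#0 |J2  (J2 needs exactly one e-in)
#2 |J1  (common-f at J1 fixed by 0)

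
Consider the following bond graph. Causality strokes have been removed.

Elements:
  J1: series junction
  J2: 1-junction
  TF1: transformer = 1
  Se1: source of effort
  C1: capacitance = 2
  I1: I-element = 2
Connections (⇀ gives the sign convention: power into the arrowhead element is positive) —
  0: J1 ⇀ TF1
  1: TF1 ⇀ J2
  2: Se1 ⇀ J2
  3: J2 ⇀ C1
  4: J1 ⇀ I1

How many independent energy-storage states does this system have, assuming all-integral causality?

b2 →J2  (source Se1 imposes e)
b3 →J2  (C1: C, integral causality)
b1 →TF1  (J2 needs exactly one f-in)
b0 →J1  (TF1: transformer flips bond 1)
b4 →I1  (J1: last free bond brings flow in)

2  (C1, I1 all integral)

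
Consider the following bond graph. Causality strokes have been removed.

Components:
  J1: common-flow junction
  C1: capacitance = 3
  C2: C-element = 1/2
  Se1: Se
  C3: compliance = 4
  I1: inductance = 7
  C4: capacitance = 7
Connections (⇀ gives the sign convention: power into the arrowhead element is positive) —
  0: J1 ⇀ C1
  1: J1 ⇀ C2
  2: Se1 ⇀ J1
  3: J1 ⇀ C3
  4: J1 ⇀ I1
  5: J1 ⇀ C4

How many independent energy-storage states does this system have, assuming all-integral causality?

β2 |J1  (Se1 (Se) sets effort on bond)
β0 |J1  (C1: C, integral causality)
β1 |J1  (C2 outputs effort q/C2)
β3 |J1  (C3 outputs effort q/C3)
β4 |I1  (I1 outputs flow p/I1)
β5 |J1  (1-jn J1 has f-setter on 4)

5  (C1, C2, C3, C4, I1 all integral)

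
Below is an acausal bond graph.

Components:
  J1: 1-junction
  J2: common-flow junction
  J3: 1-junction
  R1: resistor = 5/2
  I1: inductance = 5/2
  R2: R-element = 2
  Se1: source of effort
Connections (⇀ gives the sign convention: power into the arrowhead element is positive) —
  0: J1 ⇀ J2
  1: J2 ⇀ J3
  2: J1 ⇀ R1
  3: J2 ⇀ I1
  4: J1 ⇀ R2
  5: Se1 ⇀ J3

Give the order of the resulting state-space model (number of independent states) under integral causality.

#5 stroke→J3  (Se1 (Se) sets effort on bond)
#1 stroke→J2  (J3: last free bond brings flow in)
#3 stroke→I1  (I1 integral (f out))
#0 stroke→J2  (common-f at J2 fixed by 3)
#2 stroke→J1  (J1: bond 0 brought flow, rest push out)
#4 stroke→J1  (common-f at J1 fixed by 0)

1  (I1 all integral)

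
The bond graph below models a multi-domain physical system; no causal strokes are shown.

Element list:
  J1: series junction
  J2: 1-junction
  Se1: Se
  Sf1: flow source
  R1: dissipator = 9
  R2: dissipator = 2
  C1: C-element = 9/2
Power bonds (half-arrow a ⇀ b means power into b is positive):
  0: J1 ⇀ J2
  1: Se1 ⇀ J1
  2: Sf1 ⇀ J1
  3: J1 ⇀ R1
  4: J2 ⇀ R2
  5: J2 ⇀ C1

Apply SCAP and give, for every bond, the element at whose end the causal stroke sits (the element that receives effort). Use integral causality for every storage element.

b1 →J1  (source Se1 imposes e)
b2 →Sf1  (source Sf1 imposes f)
b0 →J1  (J1 flow already set via bond 2)
b3 →J1  (J1: bond 2 brought flow, rest push out)
b4 →J2  (J2: bond 0 brought flow, rest push out)
b5 →J2  (J2 flow already set via bond 0)

#0 →J1
#1 →J1
#2 →Sf1
#3 →J1
#4 →J2
#5 →J2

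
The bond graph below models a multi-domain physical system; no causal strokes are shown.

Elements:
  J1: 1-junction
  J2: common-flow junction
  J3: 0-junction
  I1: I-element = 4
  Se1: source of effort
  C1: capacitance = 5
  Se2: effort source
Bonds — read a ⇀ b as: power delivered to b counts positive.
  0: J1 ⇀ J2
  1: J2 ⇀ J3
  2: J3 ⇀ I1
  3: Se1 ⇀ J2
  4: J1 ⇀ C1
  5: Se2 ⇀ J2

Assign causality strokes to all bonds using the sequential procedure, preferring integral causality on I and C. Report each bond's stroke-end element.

b3 stroke→J2  (Se1 fixes effort; stroke away)
b5 stroke→J2  (Se2 (Se) sets effort on bond)
b2 stroke→I1  (I1 outputs flow p/I1)
b1 stroke→J3  (J3 needs exactly one e-in)
b0 stroke→J2  (common-f at J2 fixed by 1)
b4 stroke→J1  (1-jn J1 has f-setter on 0)

bond 0 stroke→J2
bond 1 stroke→J3
bond 2 stroke→I1
bond 3 stroke→J2
bond 4 stroke→J1
bond 5 stroke→J2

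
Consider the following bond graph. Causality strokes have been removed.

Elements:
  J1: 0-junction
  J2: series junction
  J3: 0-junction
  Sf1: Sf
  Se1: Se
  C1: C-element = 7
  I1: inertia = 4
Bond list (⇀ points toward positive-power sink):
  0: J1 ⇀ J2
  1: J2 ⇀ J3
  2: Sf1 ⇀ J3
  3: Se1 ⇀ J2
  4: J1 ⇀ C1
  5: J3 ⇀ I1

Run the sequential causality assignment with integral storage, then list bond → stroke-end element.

b0 stroke→J2
b1 stroke→J3
b2 stroke→Sf1
b3 stroke→J2
b4 stroke→J1
b5 stroke→I1

b2 stroke at Sf1  (Sf1 (Sf) sets flow on bond)
b3 stroke at J2  (Se1 fixes effort; stroke away)
b4 stroke at J1  (C1: C, integral causality)
b0 stroke at J2  (J1: bond 4 brought effort, rest push out)
b1 stroke at J3  (J2 needs exactly one f-in)
b5 stroke at I1  (0-jn J3 has e-setter on 1)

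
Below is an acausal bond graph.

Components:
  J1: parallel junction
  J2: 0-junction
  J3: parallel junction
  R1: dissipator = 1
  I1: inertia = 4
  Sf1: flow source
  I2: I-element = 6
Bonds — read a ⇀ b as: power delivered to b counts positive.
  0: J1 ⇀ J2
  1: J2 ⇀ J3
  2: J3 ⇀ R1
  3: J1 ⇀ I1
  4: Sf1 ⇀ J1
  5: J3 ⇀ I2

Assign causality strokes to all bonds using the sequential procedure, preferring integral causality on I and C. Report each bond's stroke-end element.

β0 |J1
β1 |J2
β2 |J3
β3 |I1
β4 |Sf1
β5 |I2

b4 stroke at Sf1  (Sf1 (Sf) sets flow on bond)
b3 stroke at I1  (prefer integral on I1)
b0 stroke at J1  (closing 0-jn rule on J1)
b1 stroke at J2  (J2: last free bond brings effort in)
b5 stroke at I2  (I2 outputs flow p/I2)
b2 stroke at J3  (only one effort-in slot at J3)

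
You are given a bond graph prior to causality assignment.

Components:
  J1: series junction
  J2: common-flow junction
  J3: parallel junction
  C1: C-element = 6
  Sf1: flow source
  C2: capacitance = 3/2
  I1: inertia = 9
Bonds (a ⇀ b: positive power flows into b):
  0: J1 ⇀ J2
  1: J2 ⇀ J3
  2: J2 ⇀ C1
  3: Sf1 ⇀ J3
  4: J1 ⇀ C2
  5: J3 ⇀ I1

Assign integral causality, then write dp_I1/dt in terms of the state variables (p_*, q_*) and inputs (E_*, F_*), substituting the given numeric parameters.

dp_I1/dt = -q_C1/6 - 2*q_C2/3

bond 3 |Sf1  (source Sf1 imposes f)
bond 2 |J2  (C1: C, integral causality)
bond 4 |J1  (C2 integral (e out))
bond 0 |J2  (J1 needs exactly one f-in)
bond 1 |J3  (closing 1-jn rule on J2)
bond 5 |I1  (J3: bond 1 brought effort, rest push out)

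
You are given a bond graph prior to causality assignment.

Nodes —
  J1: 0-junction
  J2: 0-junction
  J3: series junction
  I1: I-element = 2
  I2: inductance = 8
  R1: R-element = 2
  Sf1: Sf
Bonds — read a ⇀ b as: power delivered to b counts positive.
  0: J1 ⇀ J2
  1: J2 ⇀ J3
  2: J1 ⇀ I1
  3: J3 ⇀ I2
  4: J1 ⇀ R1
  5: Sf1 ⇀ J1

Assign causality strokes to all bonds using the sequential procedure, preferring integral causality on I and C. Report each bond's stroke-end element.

#0 stroke at J2
#1 stroke at J3
#2 stroke at I1
#3 stroke at I2
#4 stroke at J1
#5 stroke at Sf1

β5 →Sf1  (Sf1 (Sf) sets flow on bond)
β2 →I1  (prefer integral on I1)
β3 →I2  (I2: I, integral causality)
β1 →J3  (common-f at J3 fixed by 3)
β0 →J2  (J2 needs exactly one e-in)
β4 →J1  (J1: last free bond brings effort in)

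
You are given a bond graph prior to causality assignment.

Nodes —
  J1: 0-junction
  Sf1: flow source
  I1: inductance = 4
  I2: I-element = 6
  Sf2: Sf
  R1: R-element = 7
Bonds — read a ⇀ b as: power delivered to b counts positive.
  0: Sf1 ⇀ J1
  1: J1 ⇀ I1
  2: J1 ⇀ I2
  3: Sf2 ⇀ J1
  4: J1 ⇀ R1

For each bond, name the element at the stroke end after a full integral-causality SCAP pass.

b0 stroke→Sf1
b1 stroke→I1
b2 stroke→I2
b3 stroke→Sf2
b4 stroke→J1

β0 stroke at Sf1  (Sf1: flow source, stroke at near end)
β3 stroke at Sf2  (Sf2: flow source, stroke at near end)
β1 stroke at I1  (I1 outputs flow p/I1)
β2 stroke at I2  (I2 outputs flow p/I2)
β4 stroke at J1  (only one effort-in slot at J1)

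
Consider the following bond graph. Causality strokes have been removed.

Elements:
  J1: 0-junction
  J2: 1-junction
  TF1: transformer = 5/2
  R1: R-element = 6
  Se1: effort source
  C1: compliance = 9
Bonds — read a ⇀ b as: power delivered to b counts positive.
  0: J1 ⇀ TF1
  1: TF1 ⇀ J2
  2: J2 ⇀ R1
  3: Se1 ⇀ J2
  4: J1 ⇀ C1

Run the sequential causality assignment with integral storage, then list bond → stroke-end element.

#3 stroke→J2  (Se1 (Se) sets effort on bond)
#4 stroke→J1  (C1 outputs effort q/C1)
#0 stroke→TF1  (J1 effort already set via bond 4)
#1 stroke→J2  (TF1: transformer flips bond 0)
#2 stroke→R1  (J2: last free bond brings flow in)

bond 0 stroke at TF1
bond 1 stroke at J2
bond 2 stroke at R1
bond 3 stroke at J2
bond 4 stroke at J1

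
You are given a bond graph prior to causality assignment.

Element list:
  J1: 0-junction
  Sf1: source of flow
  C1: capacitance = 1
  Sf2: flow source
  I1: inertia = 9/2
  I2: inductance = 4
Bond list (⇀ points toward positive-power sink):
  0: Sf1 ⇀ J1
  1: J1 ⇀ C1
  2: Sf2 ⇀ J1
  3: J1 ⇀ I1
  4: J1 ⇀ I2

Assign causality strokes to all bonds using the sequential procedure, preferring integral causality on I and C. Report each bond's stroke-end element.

bond 0 |Sf1
bond 1 |J1
bond 2 |Sf2
bond 3 |I1
bond 4 |I2

β0 stroke→Sf1  (Sf1: flow source, stroke at near end)
β2 stroke→Sf2  (source Sf2 imposes f)
β1 stroke→J1  (C1: C, integral causality)
β3 stroke→I1  (J1 effort already set via bond 1)
β4 stroke→I2  (0-jn J1 has e-setter on 1)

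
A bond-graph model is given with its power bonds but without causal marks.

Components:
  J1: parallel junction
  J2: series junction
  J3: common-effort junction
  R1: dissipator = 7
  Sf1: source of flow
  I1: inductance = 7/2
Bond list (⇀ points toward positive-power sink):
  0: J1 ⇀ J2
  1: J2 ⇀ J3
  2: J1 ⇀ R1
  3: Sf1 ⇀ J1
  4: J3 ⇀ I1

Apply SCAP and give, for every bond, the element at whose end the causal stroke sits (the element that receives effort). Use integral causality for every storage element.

#0 stroke→J2
#1 stroke→J3
#2 stroke→J1
#3 stroke→Sf1
#4 stroke→I1

bond 3 stroke→Sf1  (Sf1 (Sf) sets flow on bond)
bond 4 stroke→I1  (prefer integral on I1)
bond 1 stroke→J3  (J3: last free bond brings effort in)
bond 0 stroke→J2  (common-f at J2 fixed by 1)
bond 2 stroke→J1  (closing 0-jn rule on J1)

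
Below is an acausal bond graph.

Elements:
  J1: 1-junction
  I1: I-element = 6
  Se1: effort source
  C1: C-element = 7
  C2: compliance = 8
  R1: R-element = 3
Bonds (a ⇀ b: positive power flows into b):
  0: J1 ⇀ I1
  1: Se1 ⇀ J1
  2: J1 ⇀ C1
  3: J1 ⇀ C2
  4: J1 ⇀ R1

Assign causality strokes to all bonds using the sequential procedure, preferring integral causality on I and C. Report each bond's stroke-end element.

#0 |I1
#1 |J1
#2 |J1
#3 |J1
#4 |J1

#1 stroke→J1  (Se1 fixes effort; stroke away)
#0 stroke→I1  (I1 outputs flow p/I1)
#2 stroke→J1  (J1: bond 0 brought flow, rest push out)
#3 stroke→J1  (J1: bond 0 brought flow, rest push out)
#4 stroke→J1  (1-jn J1 has f-setter on 0)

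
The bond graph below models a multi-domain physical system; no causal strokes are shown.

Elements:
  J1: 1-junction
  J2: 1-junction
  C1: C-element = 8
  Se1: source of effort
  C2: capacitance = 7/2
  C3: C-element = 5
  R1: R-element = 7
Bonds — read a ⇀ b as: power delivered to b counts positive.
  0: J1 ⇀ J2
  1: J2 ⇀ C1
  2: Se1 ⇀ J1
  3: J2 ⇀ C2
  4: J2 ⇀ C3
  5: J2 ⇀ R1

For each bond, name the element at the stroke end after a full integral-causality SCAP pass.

β2 stroke→J1  (Se1 fixes effort; stroke away)
β0 stroke→J2  (only one flow-in slot at J1)
β1 stroke→J2  (C1 integral (e out))
β3 stroke→J2  (C2 integral (e out))
β4 stroke→J2  (C3: C, integral causality)
β5 stroke→R1  (closing 1-jn rule on J2)

bond 0 |J2
bond 1 |J2
bond 2 |J1
bond 3 |J2
bond 4 |J2
bond 5 |R1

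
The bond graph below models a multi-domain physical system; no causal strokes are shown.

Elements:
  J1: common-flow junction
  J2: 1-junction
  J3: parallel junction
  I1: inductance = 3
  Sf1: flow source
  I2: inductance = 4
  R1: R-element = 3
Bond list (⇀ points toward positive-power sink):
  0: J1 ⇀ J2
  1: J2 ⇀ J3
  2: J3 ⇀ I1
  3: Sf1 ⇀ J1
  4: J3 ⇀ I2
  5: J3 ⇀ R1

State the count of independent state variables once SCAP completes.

b3 stroke→Sf1  (Sf1 (Sf) sets flow on bond)
b0 stroke→J1  (J1: bond 3 brought flow, rest push out)
b1 stroke→J2  (J2 flow already set via bond 0)
b2 stroke→I1  (I1: I, integral causality)
b4 stroke→I2  (I2: I, integral causality)
b5 stroke→J3  (closing 0-jn rule on J3)

2  (I1, I2 all integral)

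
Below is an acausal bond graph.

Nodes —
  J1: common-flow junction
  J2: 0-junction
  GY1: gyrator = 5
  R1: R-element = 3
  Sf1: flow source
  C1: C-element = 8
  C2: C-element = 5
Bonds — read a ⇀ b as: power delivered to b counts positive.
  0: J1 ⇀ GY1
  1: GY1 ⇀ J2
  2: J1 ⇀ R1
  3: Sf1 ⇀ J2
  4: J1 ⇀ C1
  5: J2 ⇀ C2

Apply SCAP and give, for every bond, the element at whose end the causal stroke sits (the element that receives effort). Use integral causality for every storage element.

β0 →GY1
β1 →GY1
β2 →J1
β3 →Sf1
β4 →J1
β5 →J2

#3 |Sf1  (Sf1 fixes flow; stroke at Sf1)
#4 |J1  (C1: C, integral causality)
#5 |J2  (C2 integral (e out))
#1 |GY1  (common-e at J2 fixed by 5)
#0 |GY1  (GY1 both-in/both-out from 1)
#2 |J1  (J1 flow already set via bond 0)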